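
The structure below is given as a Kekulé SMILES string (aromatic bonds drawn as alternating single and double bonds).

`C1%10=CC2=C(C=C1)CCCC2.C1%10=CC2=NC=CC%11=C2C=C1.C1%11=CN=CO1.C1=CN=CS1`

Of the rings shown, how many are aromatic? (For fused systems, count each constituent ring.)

5

The SMILES encodes a six-membered carbon ring with three alternating C=C double bonds, fused to a saturated six-membered carbon ring; two fused six-membered rings, each with three alternating double bonds; one ring is all carbon and the other has one ring nitrogen; a five-membered ring with an oxygen at position 1 and a nitrogen at position 3 (in a C=N bond), with two double bonds; a five-membered ring with a sulfur at position 1 and a nitrogen at position 3 (in a C=N bond), with two double bonds.
The 6-membered ring has a continuous p-orbital overlap around the ring; 3 ring double bonds give 6 π electrons. That satisfies 4n+2 with n=1, so it is aromatic (benzene ring).
The second 6-membered ring has four sp³ carbons, so it is not fully conjugated — not aromatic (cyclohexane ring).
The fused 6/6-membered bicyclic (with one nitrogen) is a single π system with 10 sp² atoms and 10 π electrons from ring double bonds. 10 = 4(2)+2, so the system is aromatic and both rings count as aromatic (quinoline).
The 5-membered ring with one oxygen and one =N– is planar and fully conjugated; 2 ring double bonds (4 π electrons) plus a heteroatom lone pair (2) give 6 π electrons. 6 = 4(1)+2, so it is aromatic (oxazole).
The 5-membered ring with one sulfur and one =N– has a continuous p-orbital overlap around the ring; 2 ring double bonds (4 π electrons) plus a heteroatom lone pair (2) give 6 π electrons. That satisfies 4n+2 with n=1, so it is aromatic (thiazole).
5 of the 6 rings are aromatic. Total: 5.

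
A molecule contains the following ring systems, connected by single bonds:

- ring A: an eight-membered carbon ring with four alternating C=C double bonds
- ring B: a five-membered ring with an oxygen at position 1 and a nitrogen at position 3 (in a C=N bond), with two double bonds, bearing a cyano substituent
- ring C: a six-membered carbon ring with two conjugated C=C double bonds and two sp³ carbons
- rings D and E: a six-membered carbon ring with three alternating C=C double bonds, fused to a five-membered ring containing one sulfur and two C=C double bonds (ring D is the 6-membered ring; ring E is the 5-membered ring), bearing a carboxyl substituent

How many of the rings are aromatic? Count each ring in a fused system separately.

3

Ring A has only sp² ring atoms; a planar conformation would have a fully conjugated π system of 8 electrons. But 8 = 4(2), which is 4n not 4n+2, so ring A is not aromatic (cyclooctatetraene) — cyclooctatetraene distorts into a non-planar tub to avoid antiaromaticity.
Ring B is fully conjugated (every ring atom contributes a p orbital); 2 ring double bonds (4 π electrons) plus a heteroatom lone pair (2) give 6 π electrons. That satisfies 4n+2 with n=1, so ring B is aromatic (oxazole).
Ring C has two sp³ carbons, so it is not fully conjugated — not aromatic (1,3-cyclohexadiene).
Rings D and E form a fused bicyclic system (with one sulfur) with 9 sp² atoms and 10 π electrons from ring double bonds plus a heteroatom lone pair. 10 = 4(2)+2, so the system is aromatic and both rings count as aromatic (benzothiophene).
Aromatic: B, D, E. Total: 3.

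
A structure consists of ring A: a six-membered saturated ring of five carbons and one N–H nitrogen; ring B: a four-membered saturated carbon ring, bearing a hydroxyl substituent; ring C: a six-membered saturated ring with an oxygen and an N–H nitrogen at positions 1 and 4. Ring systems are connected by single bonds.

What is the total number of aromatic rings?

Ring A has only sp³ atoms, so it is not fully conjugated — not aromatic (piperidine).
Ring B has only sp³ atoms, so it is not fully conjugated — not aromatic (cyclobutane).
Ring C has only sp³ atoms, so it is not fully conjugated — not aromatic (morpholine).
No ring is aromatic. Total: 0.

0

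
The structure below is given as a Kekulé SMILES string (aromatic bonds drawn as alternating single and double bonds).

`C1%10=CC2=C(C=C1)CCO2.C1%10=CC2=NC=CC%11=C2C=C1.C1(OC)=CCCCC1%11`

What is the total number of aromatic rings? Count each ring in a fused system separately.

The SMILES encodes a six-membered carbon ring with three alternating C=C double bonds, fused to a five-membered ring containing one oxygen and two sp³ carbons; two fused six-membered rings, each with three alternating double bonds; one ring is all carbon and the other has one ring nitrogen; a six-membered carbon ring with one C=C double bond.
The 6-membered ring has a continuous p-orbital overlap around the ring; 3 ring double bonds give 6 π electrons. 6 = 4(1)+2, so it is aromatic (benzene ring).
The 5-membered ring with one oxygen has two sp³ carbons, so it is not fully conjugated — not aromatic (oxolane ring).
The fused 6/6-membered bicyclic (with one nitrogen) is a single π system with 10 sp² atoms and 10 π electrons from ring double bonds. 10 = 4(2)+2, so the system is aromatic and both rings count as aromatic (quinoline).
The second 6-membered ring has four sp³ carbons, so it is not fully conjugated — not aromatic (cyclohexene).
3 of the 5 rings are aromatic. Total: 3.

3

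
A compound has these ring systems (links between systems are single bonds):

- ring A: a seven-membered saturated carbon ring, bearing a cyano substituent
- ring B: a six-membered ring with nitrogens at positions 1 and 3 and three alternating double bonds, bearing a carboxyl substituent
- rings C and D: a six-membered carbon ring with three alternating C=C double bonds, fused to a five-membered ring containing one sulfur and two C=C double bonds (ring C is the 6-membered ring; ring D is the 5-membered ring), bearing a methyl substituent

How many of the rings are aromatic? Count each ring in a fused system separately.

3

Ring A has only sp³ atoms, so it is not fully conjugated — not aromatic (cycloheptane).
Ring B has a continuous p-orbital overlap around the ring; 3 ring double bonds give 6 π electrons. 6 = 4(1)+2, so ring B is aromatic (pyrimidine).
Rings C and D form a fused bicyclic system (with one sulfur) with 9 sp² atoms and 10 π electrons from ring double bonds plus a heteroatom lone pair. 10 = 4(2)+2, so the system is aromatic and both rings count as aromatic (benzothiophene).
Aromatic: B, C, D. Total: 3.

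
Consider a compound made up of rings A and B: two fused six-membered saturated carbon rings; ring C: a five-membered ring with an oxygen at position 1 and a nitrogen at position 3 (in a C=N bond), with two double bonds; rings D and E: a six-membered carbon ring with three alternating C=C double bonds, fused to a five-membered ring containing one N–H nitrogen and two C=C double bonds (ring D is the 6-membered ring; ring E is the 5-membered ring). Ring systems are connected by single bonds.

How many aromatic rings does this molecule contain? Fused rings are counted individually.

Ring A has only sp³ atoms, so it is not fully conjugated — not aromatic (cyclohexane ring).
Ring B has only sp³ atoms, so it is not fully conjugated — not aromatic (cyclohexane ring).
Ring C is planar and fully conjugated; 2 ring double bonds (4 π electrons) plus a heteroatom lone pair (2) give 6 π electrons. That satisfies 4n+2 with n=1, so ring C is aromatic (oxazole).
Rings D and E form a fused bicyclic system (with one N–H) with 9 sp² atoms and 10 π electrons from ring double bonds plus a heteroatom lone pair. 10 = 4(2)+2, so the system is aromatic and both rings count as aromatic (indole).
Aromatic: C, D, E. Total: 3.

3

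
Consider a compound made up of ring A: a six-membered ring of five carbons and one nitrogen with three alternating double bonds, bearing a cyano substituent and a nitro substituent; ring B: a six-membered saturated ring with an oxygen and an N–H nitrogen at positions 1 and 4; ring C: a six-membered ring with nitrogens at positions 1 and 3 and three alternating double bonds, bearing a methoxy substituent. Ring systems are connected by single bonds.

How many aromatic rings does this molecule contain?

2

Ring A has a continuous p-orbital overlap around the ring; 3 ring double bonds give 6 π electrons. That satisfies 4n+2 with n=1, so ring A is aromatic (pyridine).
Ring B has only sp³ atoms, so it is not fully conjugated — not aromatic (morpholine).
Ring C is fully conjugated (every ring atom contributes a p orbital); 3 ring double bonds give 6 π electrons. Since 6 = 4n+2 (n=1), ring C is aromatic (pyrimidine).
Aromatic: A, C. Total: 2.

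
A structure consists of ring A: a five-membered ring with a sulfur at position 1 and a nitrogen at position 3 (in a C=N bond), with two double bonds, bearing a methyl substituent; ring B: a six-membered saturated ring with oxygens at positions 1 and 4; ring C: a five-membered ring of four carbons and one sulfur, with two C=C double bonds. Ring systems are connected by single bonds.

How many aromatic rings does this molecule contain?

Ring A is planar and fully conjugated; 2 ring double bonds (4 π electrons) plus a heteroatom lone pair (2) give 6 π electrons. Since 6 = 4n+2 (n=1), ring A is aromatic (thiazole).
Ring B has only sp³ atoms, so it is not fully conjugated — not aromatic (1,4-dioxane).
Ring C has a continuous p-orbital overlap around the ring; 2 ring double bonds (4 π electrons) plus a heteroatom lone pair (2) give 6 π electrons. Since 6 = 4n+2 (n=1), ring C is aromatic (thiophene).
Aromatic: A, C. Total: 2.

2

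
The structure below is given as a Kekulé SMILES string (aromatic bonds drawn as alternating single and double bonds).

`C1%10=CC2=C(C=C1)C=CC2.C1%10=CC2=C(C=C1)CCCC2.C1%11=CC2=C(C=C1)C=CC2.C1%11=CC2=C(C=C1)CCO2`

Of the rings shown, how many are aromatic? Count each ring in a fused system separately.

4

The SMILES encodes a six-membered carbon ring with three alternating C=C double bonds, fused to a five-membered carbon ring containing one C=C double bond and one sp³ carbon; a six-membered carbon ring with three alternating C=C double bonds, fused to a saturated six-membered carbon ring; a six-membered carbon ring with three alternating C=C double bonds, fused to a five-membered carbon ring containing one C=C double bond and one sp³ carbon; a six-membered carbon ring with three alternating C=C double bonds, fused to a five-membered ring containing one oxygen and two sp³ carbons.
The 6-membered ring has a continuous p-orbital overlap around the ring; 3 ring double bonds give 6 π electrons. 6 = 4(1)+2, so it is aromatic (benzene ring).
The 5-membered ring has one sp³ carbon, so it is not fully conjugated — not aromatic (cyclopentene ring).
The second 6-membered ring is planar and fully conjugated; 3 ring double bonds give 6 π electrons. 6 = 4(1)+2, so it is aromatic (benzene ring).
The third 6-membered ring has four sp³ carbons, so it is not fully conjugated — not aromatic (cyclohexane ring).
The fourth 6-membered ring has a continuous p-orbital overlap around the ring; 3 ring double bonds give 6 π electrons. Since 6 = 4n+2 (n=1), it is aromatic (benzene ring).
The second 5-membered ring has one sp³ carbon, so it is not fully conjugated — not aromatic (cyclopentene ring).
The fifth 6-membered ring has a continuous p-orbital overlap around the ring; 3 ring double bonds give 6 π electrons. That satisfies 4n+2 with n=1, so it is aromatic (benzene ring).
The 5-membered ring with one oxygen has two sp³ carbons, so it is not fully conjugated — not aromatic (oxolane ring).
4 of the 8 rings are aromatic. Total: 4.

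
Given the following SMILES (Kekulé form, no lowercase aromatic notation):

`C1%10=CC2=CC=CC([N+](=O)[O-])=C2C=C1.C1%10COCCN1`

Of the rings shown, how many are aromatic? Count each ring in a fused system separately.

2

The SMILES encodes two fused six-membered carbon rings, each with three alternating C=C double bonds; a six-membered saturated ring with an oxygen and an N–H nitrogen at positions 1 and 4.
The fused 6/6-membered bicyclic is a single π system with 10 sp² atoms and 10 π electrons from ring double bonds. 10 = 4(2)+2, so the system is aromatic and both rings count as aromatic (naphthalene).
The 6-membered ring with one oxygen and one N–H (1,4) has only sp³ atoms, so it is not fully conjugated — not aromatic (morpholine).
2 of the 3 rings are aromatic. Total: 2.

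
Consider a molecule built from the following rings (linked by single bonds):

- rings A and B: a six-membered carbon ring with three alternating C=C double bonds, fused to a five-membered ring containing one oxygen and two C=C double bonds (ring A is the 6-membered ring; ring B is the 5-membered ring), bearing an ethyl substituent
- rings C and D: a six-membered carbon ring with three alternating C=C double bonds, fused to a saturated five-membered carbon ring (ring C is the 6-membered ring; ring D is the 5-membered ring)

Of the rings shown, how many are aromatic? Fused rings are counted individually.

Rings A and B form a fused bicyclic system (with one oxygen) with 9 sp² atoms and 10 π electrons from ring double bonds plus a heteroatom lone pair. 10 = 4(2)+2, so the system is aromatic and both rings count as aromatic (benzofuran).
Ring C is planar and fully conjugated; 3 ring double bonds give 6 π electrons. Since 6 = 4n+2 (n=1), ring C is aromatic (benzene ring).
Ring D has three sp³ carbons, so it is not fully conjugated — not aromatic (cyclopentane ring).
Aromatic: A, B, C. Total: 3.

3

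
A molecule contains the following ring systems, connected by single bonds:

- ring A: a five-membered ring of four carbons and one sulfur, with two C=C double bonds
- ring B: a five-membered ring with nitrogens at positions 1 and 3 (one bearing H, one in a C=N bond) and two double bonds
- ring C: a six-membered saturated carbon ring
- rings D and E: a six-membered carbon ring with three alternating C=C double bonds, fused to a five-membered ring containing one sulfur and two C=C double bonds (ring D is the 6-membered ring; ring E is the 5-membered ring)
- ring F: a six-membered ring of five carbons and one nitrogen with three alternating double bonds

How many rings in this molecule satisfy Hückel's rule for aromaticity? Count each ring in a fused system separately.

Ring A is planar and fully conjugated; 2 ring double bonds (4 π electrons) plus a heteroatom lone pair (2) give 6 π electrons. Since 6 = 4n+2 (n=1), ring A is aromatic (thiophene).
Ring B has a continuous p-orbital overlap around the ring; 2 ring double bonds (4 π electrons) plus a heteroatom lone pair (2) give 6 π electrons. That satisfies 4n+2 with n=1, so ring B is aromatic (imidazole).
Ring C has only sp³ atoms, so it is not fully conjugated — not aromatic (cyclohexane).
Rings D and E form a fused bicyclic system (with one sulfur) with 9 sp² atoms and 10 π electrons from ring double bonds plus a heteroatom lone pair. 10 = 4(2)+2, so the system is aromatic and both rings count as aromatic (benzothiophene).
Ring F has a continuous p-orbital overlap around the ring; 3 ring double bonds give 6 π electrons. That satisfies 4n+2 with n=1, so ring F is aromatic (pyridine).
Aromatic: A, B, D, E, F. Total: 5.

5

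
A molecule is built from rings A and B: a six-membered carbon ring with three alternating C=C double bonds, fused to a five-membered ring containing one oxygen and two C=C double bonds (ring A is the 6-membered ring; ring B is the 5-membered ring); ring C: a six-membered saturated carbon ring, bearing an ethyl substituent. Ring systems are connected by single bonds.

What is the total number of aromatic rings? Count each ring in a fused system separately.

Rings A and B form a fused bicyclic system (with one oxygen) with 9 sp² atoms and 10 π electrons from ring double bonds plus a heteroatom lone pair. 10 = 4(2)+2, so the system is aromatic and both rings count as aromatic (benzofuran).
Ring C has only sp³ atoms, so it is not fully conjugated — not aromatic (cyclohexane).
Aromatic: A, B. Total: 2.

2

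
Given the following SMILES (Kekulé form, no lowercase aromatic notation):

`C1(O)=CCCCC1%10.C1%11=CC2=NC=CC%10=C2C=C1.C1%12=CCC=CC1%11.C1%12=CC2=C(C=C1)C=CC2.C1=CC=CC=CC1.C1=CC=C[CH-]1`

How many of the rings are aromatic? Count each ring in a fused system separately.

The SMILES encodes a six-membered carbon ring with one C=C double bond; two fused six-membered rings, each with three alternating double bonds; one ring is all carbon and the other has one ring nitrogen; a six-membered carbon ring with two isolated C=C double bonds and two sp³ carbons; a six-membered carbon ring with three alternating C=C double bonds, fused to a five-membered carbon ring containing one C=C double bond and one sp³ carbon; a seven-membered carbon ring with three C=C double bonds and one sp³ carbon; a five-membered all-carbon ring bearing a negative charge on one carbon, with two C=C double bonds.
The 6-membered ring has four sp³ carbons, so it is not fully conjugated — not aromatic (cyclohexene).
The fused 6/6-membered bicyclic (with one nitrogen) is a single π system with 10 sp² atoms and 10 π electrons from ring double bonds. 10 = 4(2)+2, so the system is aromatic and both rings count as aromatic (quinoline).
The second 6-membered ring has two sp³ carbons, so it is not fully conjugated — not aromatic (1,4-cyclohexadiene).
The third 6-membered ring is fully conjugated (every ring atom contributes a p orbital); 3 ring double bonds give 6 π electrons. That satisfies 4n+2 with n=1, so it is aromatic (benzene ring).
The 5-membered ring has one sp³ carbon, so it is not fully conjugated — not aromatic (cyclopentene ring).
The 7-membered ring has one sp³ carbon, so it is not fully conjugated — not aromatic (cycloheptatriene).
The second 5-membered ring is planar and fully conjugated; 2 ring double bonds (4 π electrons) plus the carbanion lone pair (2) give 6 π electrons. Since 6 = 4n+2 (n=1), it is aromatic (cyclopentadienyl anion).
4 of the 8 rings are aromatic. Total: 4.

4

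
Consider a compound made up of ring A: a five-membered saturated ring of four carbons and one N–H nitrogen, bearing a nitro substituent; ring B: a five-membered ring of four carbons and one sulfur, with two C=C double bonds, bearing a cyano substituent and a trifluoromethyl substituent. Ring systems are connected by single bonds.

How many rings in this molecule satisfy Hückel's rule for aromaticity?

1

Ring A has only sp³ atoms, so it is not fully conjugated — not aromatic (pyrrolidine).
Ring B has a continuous p-orbital overlap around the ring; 2 ring double bonds (4 π electrons) plus a heteroatom lone pair (2) give 6 π electrons. That satisfies 4n+2 with n=1, so ring B is aromatic (thiophene).
Aromatic: B. Total: 1.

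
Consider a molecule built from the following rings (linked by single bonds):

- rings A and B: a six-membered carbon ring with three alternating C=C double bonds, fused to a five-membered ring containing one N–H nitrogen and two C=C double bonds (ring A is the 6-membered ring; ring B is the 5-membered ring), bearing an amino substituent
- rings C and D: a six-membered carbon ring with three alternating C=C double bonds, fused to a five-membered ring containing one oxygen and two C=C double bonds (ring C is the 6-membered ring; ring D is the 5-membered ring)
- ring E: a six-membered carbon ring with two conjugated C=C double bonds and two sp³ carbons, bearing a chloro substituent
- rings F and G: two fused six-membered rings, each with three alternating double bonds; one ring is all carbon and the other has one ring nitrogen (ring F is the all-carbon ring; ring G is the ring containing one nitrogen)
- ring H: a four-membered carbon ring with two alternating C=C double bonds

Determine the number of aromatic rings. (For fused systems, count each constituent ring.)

6

Rings A and B form a fused bicyclic system (with one N–H) with 9 sp² atoms and 10 π electrons from ring double bonds plus a heteroatom lone pair. 10 = 4(2)+2, so the system is aromatic and both rings count as aromatic (indole).
Rings C and D form a fused bicyclic system (with one oxygen) with 9 sp² atoms and 10 π electrons from ring double bonds plus a heteroatom lone pair. 10 = 4(2)+2, so the system is aromatic and both rings count as aromatic (benzofuran).
Ring E has two sp³ carbons, so it is not fully conjugated — not aromatic (1,3-cyclohexadiene).
Rings F and G form a fused bicyclic system (with one nitrogen) with 10 sp² atoms and 10 π electrons from ring double bonds. 10 = 4(2)+2, so the system is aromatic and both rings count as aromatic (quinoline).
Ring H has only sp² ring atoms; a planar conformation would have a fully conjugated π system of 4 electrons. But 4 = 4(1), which is 4n not 4n+2, so ring H is not aromatic (cyclobutadiene) — cyclobutadiene is antiaromatic and distorts to a rectangle.
Aromatic: A, B, C, D, F, G. Total: 6.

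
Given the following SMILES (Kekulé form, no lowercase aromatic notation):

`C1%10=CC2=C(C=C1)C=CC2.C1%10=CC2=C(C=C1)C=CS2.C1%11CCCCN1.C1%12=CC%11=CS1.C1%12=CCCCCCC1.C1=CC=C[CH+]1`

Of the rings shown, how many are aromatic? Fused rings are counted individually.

4

The SMILES encodes a six-membered carbon ring with three alternating C=C double bonds, fused to a five-membered carbon ring containing one C=C double bond and one sp³ carbon; a six-membered carbon ring with three alternating C=C double bonds, fused to a five-membered ring containing one sulfur and two C=C double bonds; a six-membered saturated ring of five carbons and one N–H nitrogen; a five-membered ring of four carbons and one sulfur, with two C=C double bonds; an eight-membered carbon ring with one C=C double bond; a five-membered all-carbon ring bearing a positive charge on one carbon, with two C=C double bonds.
The 6-membered ring is fully conjugated (every ring atom contributes a p orbital); 3 ring double bonds give 6 π electrons. That satisfies 4n+2 with n=1, so it is aromatic (benzene ring).
The 5-membered ring has one sp³ carbon, so it is not fully conjugated — not aromatic (cyclopentene ring).
The fused 6/5-membered bicyclic (with one sulfur) is a single π system with 9 sp² atoms and 10 π electrons from ring double bonds plus a heteroatom lone pair. 10 = 4(2)+2, so the system is aromatic and both rings count as aromatic (benzothiophene).
The 6-membered ring with one N–H has only sp³ atoms, so it is not fully conjugated — not aromatic (piperidine).
The 5-membered ring with one sulfur has a continuous p-orbital overlap around the ring; 2 ring double bonds (4 π electrons) plus a heteroatom lone pair (2) give 6 π electrons. Since 6 = 4n+2 (n=1), it is aromatic (thiophene).
The 8-membered ring has six sp³ carbons, so it is not fully conjugated — not aromatic (cyclooctene).
The second 5-membered ring has only sp² ring atoms; a planar conformation would have a fully conjugated π system of 4 electrons. But 4 = 4(1), which is 4n not 4n+2, so it is not aromatic (cyclopentadienyl cation).
4 of the 8 rings are aromatic. Total: 4.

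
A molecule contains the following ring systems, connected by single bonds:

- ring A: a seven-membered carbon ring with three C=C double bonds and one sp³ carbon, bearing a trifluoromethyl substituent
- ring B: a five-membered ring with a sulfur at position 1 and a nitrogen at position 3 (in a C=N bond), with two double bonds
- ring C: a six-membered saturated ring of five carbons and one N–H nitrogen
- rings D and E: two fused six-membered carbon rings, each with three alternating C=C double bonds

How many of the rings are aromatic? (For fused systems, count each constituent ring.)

3

Ring A has one sp³ carbon, so it is not fully conjugated — not aromatic (cycloheptatriene).
Ring B is planar and fully conjugated; 2 ring double bonds (4 π electrons) plus a heteroatom lone pair (2) give 6 π electrons. Since 6 = 4n+2 (n=1), ring B is aromatic (thiazole).
Ring C has only sp³ atoms, so it is not fully conjugated — not aromatic (piperidine).
Rings D and E form a fused bicyclic system with 10 sp² atoms and 10 π electrons from ring double bonds. 10 = 4(2)+2, so the system is aromatic and both rings count as aromatic (naphthalene).
Aromatic: B, D, E. Total: 3.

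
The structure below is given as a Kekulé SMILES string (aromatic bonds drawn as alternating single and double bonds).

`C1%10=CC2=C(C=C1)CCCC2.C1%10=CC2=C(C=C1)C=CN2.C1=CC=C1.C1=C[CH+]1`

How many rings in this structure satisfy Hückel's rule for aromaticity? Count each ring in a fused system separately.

The SMILES encodes a six-membered carbon ring with three alternating C=C double bonds, fused to a saturated six-membered carbon ring; a six-membered carbon ring with three alternating C=C double bonds, fused to a five-membered ring containing one N–H nitrogen and two C=C double bonds; a four-membered carbon ring with two alternating C=C double bonds; a three-membered all-carbon ring bearing a positive charge on one carbon, with one C=C double bond.
The 6-membered ring is planar and fully conjugated; 3 ring double bonds give 6 π electrons. That satisfies 4n+2 with n=1, so it is aromatic (benzene ring).
The second 6-membered ring has four sp³ carbons, so it is not fully conjugated — not aromatic (cyclohexane ring).
The fused 6/5-membered bicyclic (with one N–H) is a single π system with 9 sp² atoms and 10 π electrons from ring double bonds plus a heteroatom lone pair. 10 = 4(2)+2, so the system is aromatic and both rings count as aromatic (indole).
The 4-membered ring has only sp² ring atoms; a planar conformation would have a fully conjugated π system of 4 electrons. But 4 = 4(1), which is 4n not 4n+2, so it is not aromatic (cyclobutadiene) — cyclobutadiene is antiaromatic and distorts to a rectangle.
The 3-membered ring is planar and fully conjugated; 1 ring double bond (2 π electrons) plus the carbocation's empty p orbital (0, but keeps the ring conjugated) give 2 π electrons. Since 2 = 4n+2 (n=0), it is aromatic (cyclopropenyl cation).
4 of the 6 rings are aromatic. Total: 4.

4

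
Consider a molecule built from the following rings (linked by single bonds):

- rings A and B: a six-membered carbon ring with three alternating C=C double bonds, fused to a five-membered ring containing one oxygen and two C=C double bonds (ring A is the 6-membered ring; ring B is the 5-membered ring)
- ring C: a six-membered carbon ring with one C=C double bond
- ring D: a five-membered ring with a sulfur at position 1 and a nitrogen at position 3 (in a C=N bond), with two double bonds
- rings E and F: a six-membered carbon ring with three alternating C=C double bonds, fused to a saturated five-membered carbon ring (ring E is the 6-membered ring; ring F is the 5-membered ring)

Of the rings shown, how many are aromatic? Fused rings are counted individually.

4

Rings A and B form a fused bicyclic system (with one oxygen) with 9 sp² atoms and 10 π electrons from ring double bonds plus a heteroatom lone pair. 10 = 4(2)+2, so the system is aromatic and both rings count as aromatic (benzofuran).
Ring C has four sp³ carbons, so it is not fully conjugated — not aromatic (cyclohexene).
Ring D has a continuous p-orbital overlap around the ring; 2 ring double bonds (4 π electrons) plus a heteroatom lone pair (2) give 6 π electrons. That satisfies 4n+2 with n=1, so ring D is aromatic (thiazole).
Ring E has a continuous p-orbital overlap around the ring; 3 ring double bonds give 6 π electrons. 6 = 4(1)+2, so ring E is aromatic (benzene ring).
Ring F has three sp³ carbons, so it is not fully conjugated — not aromatic (cyclopentane ring).
Aromatic: A, B, D, E. Total: 4.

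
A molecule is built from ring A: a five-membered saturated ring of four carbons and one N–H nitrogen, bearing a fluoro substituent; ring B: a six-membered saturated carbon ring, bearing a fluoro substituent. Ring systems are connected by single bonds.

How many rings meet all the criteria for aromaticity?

Ring A has only sp³ atoms, so it is not fully conjugated — not aromatic (pyrrolidine).
Ring B has only sp³ atoms, so it is not fully conjugated — not aromatic (cyclohexane).
No ring is aromatic. Total: 0.

0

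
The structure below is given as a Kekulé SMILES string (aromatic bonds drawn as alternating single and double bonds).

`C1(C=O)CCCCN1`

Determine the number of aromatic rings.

0

The SMILES encodes a six-membered saturated ring of five carbons and one N–H nitrogen.
The 6-membered ring with one N–H has only sp³ atoms, so it is not fully conjugated — not aromatic (piperidine).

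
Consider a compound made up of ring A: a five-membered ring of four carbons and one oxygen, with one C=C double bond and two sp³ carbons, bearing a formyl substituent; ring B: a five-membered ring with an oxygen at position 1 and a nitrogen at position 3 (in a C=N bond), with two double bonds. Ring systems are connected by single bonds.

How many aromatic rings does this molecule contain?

1

Ring A has two sp³ carbons, so it is not fully conjugated — not aromatic (2,3-dihydrofuran).
Ring B is fully conjugated (every ring atom contributes a p orbital); 2 ring double bonds (4 π electrons) plus a heteroatom lone pair (2) give 6 π electrons. 6 = 4(1)+2, so ring B is aromatic (oxazole).
Aromatic: B. Total: 1.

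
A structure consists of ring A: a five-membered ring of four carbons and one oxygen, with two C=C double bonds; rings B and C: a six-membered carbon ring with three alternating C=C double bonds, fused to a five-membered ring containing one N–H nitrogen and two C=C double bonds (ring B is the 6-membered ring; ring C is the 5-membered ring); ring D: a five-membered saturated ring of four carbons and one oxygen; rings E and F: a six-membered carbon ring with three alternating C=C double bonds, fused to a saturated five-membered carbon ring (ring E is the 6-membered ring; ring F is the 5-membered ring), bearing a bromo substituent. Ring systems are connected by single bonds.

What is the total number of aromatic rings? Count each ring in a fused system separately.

Ring A is fully conjugated (every ring atom contributes a p orbital); 2 ring double bonds (4 π electrons) plus a heteroatom lone pair (2) give 6 π electrons. 6 = 4(1)+2, so ring A is aromatic (furan).
Rings B and C form a fused bicyclic system (with one N–H) with 9 sp² atoms and 10 π electrons from ring double bonds plus a heteroatom lone pair. 10 = 4(2)+2, so the system is aromatic and both rings count as aromatic (indole).
Ring D has only sp³ atoms, so it is not fully conjugated — not aromatic (tetrahydrofuran).
Ring E is planar and fully conjugated; 3 ring double bonds give 6 π electrons. Since 6 = 4n+2 (n=1), ring E is aromatic (benzene ring).
Ring F has three sp³ carbons, so it is not fully conjugated — not aromatic (cyclopentane ring).
Aromatic: A, B, C, E. Total: 4.

4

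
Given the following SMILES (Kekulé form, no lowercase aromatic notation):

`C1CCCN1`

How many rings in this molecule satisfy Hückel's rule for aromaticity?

The SMILES encodes a five-membered saturated ring of four carbons and one N–H nitrogen.
The 5-membered ring with one N–H has only sp³ atoms, so it is not fully conjugated — not aromatic (pyrrolidine).

0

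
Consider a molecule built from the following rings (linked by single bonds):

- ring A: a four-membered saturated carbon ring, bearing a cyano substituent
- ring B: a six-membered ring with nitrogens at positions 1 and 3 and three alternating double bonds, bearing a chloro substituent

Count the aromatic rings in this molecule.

Ring A has only sp³ atoms, so it is not fully conjugated — not aromatic (cyclobutane).
Ring B has a continuous p-orbital overlap around the ring; 3 ring double bonds give 6 π electrons. Since 6 = 4n+2 (n=1), ring B is aromatic (pyrimidine).
Aromatic: B. Total: 1.

1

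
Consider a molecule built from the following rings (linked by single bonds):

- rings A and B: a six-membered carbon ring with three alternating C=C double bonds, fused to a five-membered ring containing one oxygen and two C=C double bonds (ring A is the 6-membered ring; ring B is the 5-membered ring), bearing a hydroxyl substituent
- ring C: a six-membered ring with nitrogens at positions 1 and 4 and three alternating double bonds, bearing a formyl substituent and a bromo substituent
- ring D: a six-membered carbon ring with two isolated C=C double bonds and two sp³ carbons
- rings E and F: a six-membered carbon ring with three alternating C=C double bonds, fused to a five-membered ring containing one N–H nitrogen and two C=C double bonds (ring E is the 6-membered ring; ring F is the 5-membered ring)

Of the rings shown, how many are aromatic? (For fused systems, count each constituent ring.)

Rings A and B form a fused bicyclic system (with one oxygen) with 9 sp² atoms and 10 π electrons from ring double bonds plus a heteroatom lone pair. 10 = 4(2)+2, so the system is aromatic and both rings count as aromatic (benzofuran).
Ring C is planar and fully conjugated; 3 ring double bonds give 6 π electrons. That satisfies 4n+2 with n=1, so ring C is aromatic (pyrazine).
Ring D has two sp³ carbons, so it is not fully conjugated — not aromatic (1,4-cyclohexadiene).
Rings E and F form a fused bicyclic system (with one N–H) with 9 sp² atoms and 10 π electrons from ring double bonds plus a heteroatom lone pair. 10 = 4(2)+2, so the system is aromatic and both rings count as aromatic (indole).
Aromatic: A, B, C, E, F. Total: 5.

5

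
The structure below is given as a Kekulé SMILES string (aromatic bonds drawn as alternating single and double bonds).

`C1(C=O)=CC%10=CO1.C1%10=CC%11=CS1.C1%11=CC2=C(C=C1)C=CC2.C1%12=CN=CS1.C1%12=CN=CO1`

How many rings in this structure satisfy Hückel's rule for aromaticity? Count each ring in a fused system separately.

The SMILES encodes a five-membered ring of four carbons and one oxygen, with two C=C double bonds; a five-membered ring of four carbons and one sulfur, with two C=C double bonds; a six-membered carbon ring with three alternating C=C double bonds, fused to a five-membered carbon ring containing one C=C double bond and one sp³ carbon; a five-membered ring with a sulfur at position 1 and a nitrogen at position 3 (in a C=N bond), with two double bonds; a five-membered ring with an oxygen at position 1 and a nitrogen at position 3 (in a C=N bond), with two double bonds.
The 5-membered ring with one oxygen is planar and fully conjugated; 2 ring double bonds (4 π electrons) plus a heteroatom lone pair (2) give 6 π electrons. 6 = 4(1)+2, so it is aromatic (furan).
The 5-membered ring with one sulfur has a continuous p-orbital overlap around the ring; 2 ring double bonds (4 π electrons) plus a heteroatom lone pair (2) give 6 π electrons. Since 6 = 4n+2 (n=1), it is aromatic (thiophene).
The 6-membered ring has a continuous p-orbital overlap around the ring; 3 ring double bonds give 6 π electrons. Since 6 = 4n+2 (n=1), it is aromatic (benzene ring).
The 5-membered ring has one sp³ carbon, so it is not fully conjugated — not aromatic (cyclopentene ring).
The 5-membered ring with one sulfur and one =N– is planar and fully conjugated; 2 ring double bonds (4 π electrons) plus a heteroatom lone pair (2) give 6 π electrons. Since 6 = 4n+2 (n=1), it is aromatic (thiazole).
The 5-membered ring with one oxygen and one =N– has a continuous p-orbital overlap around the ring; 2 ring double bonds (4 π electrons) plus a heteroatom lone pair (2) give 6 π electrons. 6 = 4(1)+2, so it is aromatic (oxazole).
5 of the 6 rings are aromatic. Total: 5.

5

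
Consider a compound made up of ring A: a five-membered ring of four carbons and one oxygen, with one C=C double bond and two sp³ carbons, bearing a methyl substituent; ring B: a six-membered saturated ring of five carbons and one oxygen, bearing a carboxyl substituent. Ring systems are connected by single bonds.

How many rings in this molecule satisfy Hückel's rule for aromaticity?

0

Ring A has two sp³ carbons, so it is not fully conjugated — not aromatic (2,3-dihydrofuran).
Ring B has only sp³ atoms, so it is not fully conjugated — not aromatic (tetrahydropyran).
No ring is aromatic. Total: 0.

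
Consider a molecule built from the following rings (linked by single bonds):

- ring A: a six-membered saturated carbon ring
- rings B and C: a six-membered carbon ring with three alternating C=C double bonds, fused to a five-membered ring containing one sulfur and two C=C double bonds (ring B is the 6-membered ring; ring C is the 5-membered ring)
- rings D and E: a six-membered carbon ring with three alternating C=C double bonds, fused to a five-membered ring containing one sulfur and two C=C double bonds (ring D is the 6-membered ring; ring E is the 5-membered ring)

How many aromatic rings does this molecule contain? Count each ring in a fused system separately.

Ring A has only sp³ atoms, so it is not fully conjugated — not aromatic (cyclohexane).
Rings B and C form a fused bicyclic system (with one sulfur) with 9 sp² atoms and 10 π electrons from ring double bonds plus a heteroatom lone pair. 10 = 4(2)+2, so the system is aromatic and both rings count as aromatic (benzothiophene).
Rings D and E form a fused bicyclic system (with one sulfur) with 9 sp² atoms and 10 π electrons from ring double bonds plus a heteroatom lone pair. 10 = 4(2)+2, so the system is aromatic and both rings count as aromatic (benzothiophene).
Aromatic: B, C, D, E. Total: 4.

4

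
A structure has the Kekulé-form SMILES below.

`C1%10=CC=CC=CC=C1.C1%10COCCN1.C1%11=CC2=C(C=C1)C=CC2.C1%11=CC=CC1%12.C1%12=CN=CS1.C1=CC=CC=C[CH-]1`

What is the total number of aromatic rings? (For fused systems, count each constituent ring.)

The SMILES encodes an eight-membered carbon ring with four alternating C=C double bonds; a six-membered saturated ring with an oxygen and an N–H nitrogen at positions 1 and 4; a six-membered carbon ring with three alternating C=C double bonds, fused to a five-membered carbon ring containing one C=C double bond and one sp³ carbon; a five-membered carbon ring with two conjugated C=C double bonds and one sp³ carbon; a five-membered ring with a sulfur at position 1 and a nitrogen at position 3 (in a C=N bond), with two double bonds; a seven-membered all-carbon ring bearing a negative charge on one carbon, with three C=C double bonds.
The 8-membered ring has only sp² ring atoms; a planar conformation would have a fully conjugated π system of 8 electrons. But 8 = 4(2), which is 4n not 4n+2, so it is not aromatic (cyclooctatetraene) — cyclooctatetraene distorts into a non-planar tub to avoid antiaromaticity.
The 6-membered ring with one oxygen and one N–H (1,4) has only sp³ atoms, so it is not fully conjugated — not aromatic (morpholine).
The 6-membered ring has a continuous p-orbital overlap around the ring; 3 ring double bonds give 6 π electrons. That satisfies 4n+2 with n=1, so it is aromatic (benzene ring).
The 5-membered ring has one sp³ carbon, so it is not fully conjugated — not aromatic (cyclopentene ring).
The second 5-membered ring has one sp³ carbon, so it is not fully conjugated — not aromatic (cyclopentadiene).
The 5-membered ring with one sulfur and one =N– is fully conjugated (every ring atom contributes a p orbital); 2 ring double bonds (4 π electrons) plus a heteroatom lone pair (2) give 6 π electrons. 6 = 4(1)+2, so it is aromatic (thiazole).
The 7-membered ring has only sp² ring atoms; a planar conformation would have a fully conjugated π system of 8 electrons. But 8 = 4(2), which is 4n not 4n+2, so it is not aromatic (cycloheptatrienyl anion).
2 of the 7 rings are aromatic. Total: 2.

2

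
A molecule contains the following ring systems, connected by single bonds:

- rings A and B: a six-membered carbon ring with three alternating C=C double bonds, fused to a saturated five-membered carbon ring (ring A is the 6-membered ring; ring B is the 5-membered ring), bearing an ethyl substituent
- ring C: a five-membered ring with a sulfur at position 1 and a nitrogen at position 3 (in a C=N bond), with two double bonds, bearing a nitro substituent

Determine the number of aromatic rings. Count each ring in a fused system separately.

Ring A is fully conjugated (every ring atom contributes a p orbital); 3 ring double bonds give 6 π electrons. That satisfies 4n+2 with n=1, so ring A is aromatic (benzene ring).
Ring B has three sp³ carbons, so it is not fully conjugated — not aromatic (cyclopentane ring).
Ring C has a continuous p-orbital overlap around the ring; 2 ring double bonds (4 π electrons) plus a heteroatom lone pair (2) give 6 π electrons. Since 6 = 4n+2 (n=1), ring C is aromatic (thiazole).
Aromatic: A, C. Total: 2.

2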